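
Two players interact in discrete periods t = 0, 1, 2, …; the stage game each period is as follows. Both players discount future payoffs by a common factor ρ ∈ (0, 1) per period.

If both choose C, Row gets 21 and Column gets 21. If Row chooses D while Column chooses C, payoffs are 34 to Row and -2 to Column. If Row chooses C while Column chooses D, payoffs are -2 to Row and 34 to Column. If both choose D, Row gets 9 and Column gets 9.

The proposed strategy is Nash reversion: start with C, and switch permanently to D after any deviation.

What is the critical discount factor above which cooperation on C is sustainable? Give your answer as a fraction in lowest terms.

13/25

21/(1−ρ) ≥ 34 + 9ρ/(1−ρ)
21 ≥ 34 − 25ρ
ρ ≥ 13/25.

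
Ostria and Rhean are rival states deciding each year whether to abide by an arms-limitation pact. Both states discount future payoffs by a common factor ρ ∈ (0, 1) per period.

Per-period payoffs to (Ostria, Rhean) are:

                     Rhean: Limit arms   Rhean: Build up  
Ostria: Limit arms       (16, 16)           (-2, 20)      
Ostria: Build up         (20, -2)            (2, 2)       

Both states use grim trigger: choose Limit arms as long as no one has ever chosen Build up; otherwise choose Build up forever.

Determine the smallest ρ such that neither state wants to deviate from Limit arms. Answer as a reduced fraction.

One-period gain from deviating is 20 − 16 = 4. The loss is 16 − 2 = 14 in every subsequent period, with present value 14·ρ/(1−ρ).
Deviation is unprofitable when 14·ρ/(1−ρ) ≥ 4, i.e. ρ/(1−ρ) ≥ 2/7.
Equivalently ρ ≥ 4/(4+14) = 2/9.

2/9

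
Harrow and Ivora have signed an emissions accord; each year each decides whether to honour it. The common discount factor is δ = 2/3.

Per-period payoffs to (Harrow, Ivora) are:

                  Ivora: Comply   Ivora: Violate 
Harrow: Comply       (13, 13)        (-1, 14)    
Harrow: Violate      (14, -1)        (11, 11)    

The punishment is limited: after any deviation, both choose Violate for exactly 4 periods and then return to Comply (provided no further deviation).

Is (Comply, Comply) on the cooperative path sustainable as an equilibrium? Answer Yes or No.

IC: δ+…+δ^4 ≥ (14−13)/(13−11) = 1/2.
At δ = 2/3: partial sum = 1.6049 ≥ 0.5000. Cooperation sustainable.

Yes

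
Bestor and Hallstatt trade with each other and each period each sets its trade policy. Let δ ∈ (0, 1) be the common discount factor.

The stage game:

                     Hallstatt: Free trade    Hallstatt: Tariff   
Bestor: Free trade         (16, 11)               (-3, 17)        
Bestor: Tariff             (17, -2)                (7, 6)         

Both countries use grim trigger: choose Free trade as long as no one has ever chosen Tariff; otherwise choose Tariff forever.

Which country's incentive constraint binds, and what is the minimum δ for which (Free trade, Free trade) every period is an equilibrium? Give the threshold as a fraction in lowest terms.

For Bestor: deviation gain 17−16 = 1, per-period punishment loss 16−7 = 9. IC gives δ ≥ 1/10.
For Hallstatt: gain 6, loss 5 per period, so δ ≥ 6/11.
The tighter constraint is Hallstatt's, so cooperation needs δ ≥ 6/11.

Hallstatt; δ ≥ 6/11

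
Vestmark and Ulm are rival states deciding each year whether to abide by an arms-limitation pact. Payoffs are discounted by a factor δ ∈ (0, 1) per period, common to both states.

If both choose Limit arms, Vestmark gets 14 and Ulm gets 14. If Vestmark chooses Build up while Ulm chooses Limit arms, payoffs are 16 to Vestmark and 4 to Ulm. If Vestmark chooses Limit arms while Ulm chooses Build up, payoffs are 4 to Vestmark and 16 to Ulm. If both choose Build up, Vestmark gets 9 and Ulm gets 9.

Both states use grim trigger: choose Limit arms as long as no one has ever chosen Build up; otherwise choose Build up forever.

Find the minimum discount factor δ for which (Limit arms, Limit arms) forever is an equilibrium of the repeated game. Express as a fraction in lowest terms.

2/7

Under grim trigger the critical discount factor is (T−C)/(T−P) with T = 16, C = 14, P = 9.
δ* = (16−14)/(16−9) = 2/7.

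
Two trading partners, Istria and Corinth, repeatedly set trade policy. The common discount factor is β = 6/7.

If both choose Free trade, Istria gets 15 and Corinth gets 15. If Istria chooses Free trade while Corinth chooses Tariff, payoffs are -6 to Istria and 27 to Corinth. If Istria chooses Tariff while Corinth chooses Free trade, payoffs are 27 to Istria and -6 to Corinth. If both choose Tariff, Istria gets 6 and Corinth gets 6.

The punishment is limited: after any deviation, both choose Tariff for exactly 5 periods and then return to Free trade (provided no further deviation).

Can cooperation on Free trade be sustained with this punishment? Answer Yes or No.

A one-shot deviation gives 27 now, then 6 for 5 periods, then back to 15.
Gain from deviating: (27−15) today; loss: (15−6) in each of the next 5 periods.
No-deviation condition: (15−6)(β+…+β^5) ≥ 27−15, i.e. β+…+β^5 ≥ 4/3.
At β = 6/7: β+…+β^5 = 3.2240 ≥ 1.3333.
So cooperation is sustainable.

Yes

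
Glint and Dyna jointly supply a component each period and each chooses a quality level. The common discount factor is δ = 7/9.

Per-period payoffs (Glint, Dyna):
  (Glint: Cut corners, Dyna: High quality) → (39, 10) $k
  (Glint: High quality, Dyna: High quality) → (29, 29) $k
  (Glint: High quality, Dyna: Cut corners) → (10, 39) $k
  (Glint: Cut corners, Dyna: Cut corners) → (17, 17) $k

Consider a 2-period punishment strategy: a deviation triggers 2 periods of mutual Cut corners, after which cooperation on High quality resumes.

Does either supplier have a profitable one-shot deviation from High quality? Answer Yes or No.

No

IC: δ+…+δ^2 ≥ (39−29)/(29−17) = 5/6.
At δ = 7/9: partial sum = 1.3827 ≥ 0.8333. Cooperation sustainable.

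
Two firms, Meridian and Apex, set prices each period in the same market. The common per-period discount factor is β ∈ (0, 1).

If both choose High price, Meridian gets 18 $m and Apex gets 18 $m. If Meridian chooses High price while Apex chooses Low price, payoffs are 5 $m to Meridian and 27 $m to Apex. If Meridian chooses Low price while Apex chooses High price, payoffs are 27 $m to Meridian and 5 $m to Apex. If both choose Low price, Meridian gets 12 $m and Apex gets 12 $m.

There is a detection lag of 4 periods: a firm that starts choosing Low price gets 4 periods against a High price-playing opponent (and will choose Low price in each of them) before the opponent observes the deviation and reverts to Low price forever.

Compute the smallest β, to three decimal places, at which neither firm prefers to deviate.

0.880

A deviator earns 27 for 4 periods, then 12 forever; cooperating earns 18 forever. Multiplying the IC by (1−β):
18 ≥ 27(1−β^4) + 12β^4, so 15·β^4 ≥ 9 and β^4 ≥ 3/5.
β ≥ (3/5)^(1/4) ≈ 0.880.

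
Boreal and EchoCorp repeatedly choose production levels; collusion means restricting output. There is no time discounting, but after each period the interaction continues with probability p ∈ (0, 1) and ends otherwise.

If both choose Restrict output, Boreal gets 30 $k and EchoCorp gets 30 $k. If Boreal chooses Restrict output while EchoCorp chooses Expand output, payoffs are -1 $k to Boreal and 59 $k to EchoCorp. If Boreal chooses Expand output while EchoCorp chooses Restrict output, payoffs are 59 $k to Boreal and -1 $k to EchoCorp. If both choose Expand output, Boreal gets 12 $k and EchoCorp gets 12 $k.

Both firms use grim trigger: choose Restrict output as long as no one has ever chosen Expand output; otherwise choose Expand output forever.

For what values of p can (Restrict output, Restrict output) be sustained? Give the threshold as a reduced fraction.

29/47

Expected cooperation value is 30 + p·30 + p²·30 + … = 30/(1−p); deviation gives 59 + p·12/(1−p).
30 ≥ 59(1−p) + 12p ⇒ 47p ≥ 29 ⇒ p ≥ 29/47.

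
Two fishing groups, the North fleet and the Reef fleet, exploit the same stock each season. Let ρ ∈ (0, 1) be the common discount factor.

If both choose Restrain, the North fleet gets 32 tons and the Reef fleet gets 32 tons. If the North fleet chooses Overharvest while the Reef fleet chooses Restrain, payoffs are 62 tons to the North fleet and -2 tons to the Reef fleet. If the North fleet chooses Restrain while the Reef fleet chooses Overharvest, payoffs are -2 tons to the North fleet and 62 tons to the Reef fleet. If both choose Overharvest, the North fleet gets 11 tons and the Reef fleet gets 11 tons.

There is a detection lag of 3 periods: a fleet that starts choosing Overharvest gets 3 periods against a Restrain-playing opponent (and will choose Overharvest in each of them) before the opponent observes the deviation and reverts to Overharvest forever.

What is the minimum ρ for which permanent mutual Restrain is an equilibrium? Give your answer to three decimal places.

0.838

Deviating for the 3 undetected periods gains 62−32 = 30 per period over cooperation, then loses 32−11 = 21 per period forever once punishment starts.
Gain: 30(1 + ρ + … + ρ^2); loss: 21·ρ^3/(1−ρ).
No profitable deviation ⇔ 30(1−ρ^3) ≤ 21·ρ^3, i.e. ρ^3 ≥ 30/(30+21) = 10/17.
Hence ρ ≥ (10/17)^(1/3) ≈ 0.838.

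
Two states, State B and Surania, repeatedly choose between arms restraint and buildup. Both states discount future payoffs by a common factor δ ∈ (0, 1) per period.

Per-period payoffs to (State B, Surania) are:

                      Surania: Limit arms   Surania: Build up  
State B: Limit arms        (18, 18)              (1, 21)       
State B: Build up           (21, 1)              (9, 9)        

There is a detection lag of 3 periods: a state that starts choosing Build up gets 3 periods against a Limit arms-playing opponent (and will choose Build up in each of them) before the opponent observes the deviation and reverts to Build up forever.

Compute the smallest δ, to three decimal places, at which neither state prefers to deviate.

0.630

A deviator earns 21 for 3 periods, then 9 forever; cooperating earns 18 forever. Multiplying the IC by (1−δ):
18 ≥ 21(1−δ^3) + 9δ^3, so 12·δ^3 ≥ 3 and δ^3 ≥ 1/4.
δ ≥ (1/4)^(1/3) ≈ 0.630.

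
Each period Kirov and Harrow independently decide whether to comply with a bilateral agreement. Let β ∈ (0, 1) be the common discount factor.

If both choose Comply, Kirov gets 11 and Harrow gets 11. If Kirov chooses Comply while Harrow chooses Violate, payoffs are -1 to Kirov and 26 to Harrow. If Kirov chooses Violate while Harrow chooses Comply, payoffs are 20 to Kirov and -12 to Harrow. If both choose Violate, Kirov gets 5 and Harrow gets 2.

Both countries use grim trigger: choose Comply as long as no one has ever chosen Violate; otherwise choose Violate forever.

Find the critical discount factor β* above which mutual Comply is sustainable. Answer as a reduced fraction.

5/8

Kirov: cooperation gives 11 each period; deviation gives 20 once then 5 forever.
  11/(1−β) ≥ 20 + 5β/(1−β) ⇒ β ≥ 9/15 = 3/5.
Harrow: cooperation gives 11 each period; deviation gives 26 once then 2 forever.
  β ≥ 15/24 = 5/8.
Both must hold, so the binding constraint is Harrow's: β ≥ 5/8.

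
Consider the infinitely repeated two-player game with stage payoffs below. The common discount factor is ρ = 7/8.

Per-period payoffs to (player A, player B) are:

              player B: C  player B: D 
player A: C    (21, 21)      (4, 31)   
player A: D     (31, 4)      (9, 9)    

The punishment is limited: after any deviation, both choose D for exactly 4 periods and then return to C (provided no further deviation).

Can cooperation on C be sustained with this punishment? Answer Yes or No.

A one-shot deviation gives 31 now, then 9 for 4 periods, then back to 21.
Gain from deviating: (31−21) today; loss: (21−9) in each of the next 4 periods.
No-deviation condition: (21−9)(ρ+…+ρ^4) ≥ 31−21, i.e. ρ+…+ρ^4 ≥ 5/6.
At ρ = 7/8: ρ+…+ρ^4 = 2.8967 ≥ 0.8333.
So cooperation is sustainable.

Yes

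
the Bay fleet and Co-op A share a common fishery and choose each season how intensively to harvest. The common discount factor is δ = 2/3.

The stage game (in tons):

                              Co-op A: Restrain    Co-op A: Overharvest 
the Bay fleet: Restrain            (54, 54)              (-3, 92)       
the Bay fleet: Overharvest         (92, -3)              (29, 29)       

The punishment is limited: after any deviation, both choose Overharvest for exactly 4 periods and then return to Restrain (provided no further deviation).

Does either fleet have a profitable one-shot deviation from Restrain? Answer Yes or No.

Comparing payoff streams over the 5 periods until play realigns: cooperate → 54(1+δ+…+δ^4); deviate → 92 + 29(δ+…+δ^4).
Cooperation is sustained iff (54−29)(δ+…+δ^4) ≥ 92−54.
δ+…+δ^4 = 2/3·(1−(2/3)^4)/(1−2/3) = 1.6049, and (92−54)/(54−29) = 1.5200.
1.6049 ≥ 1.5200, so cooperation is sustainable.

No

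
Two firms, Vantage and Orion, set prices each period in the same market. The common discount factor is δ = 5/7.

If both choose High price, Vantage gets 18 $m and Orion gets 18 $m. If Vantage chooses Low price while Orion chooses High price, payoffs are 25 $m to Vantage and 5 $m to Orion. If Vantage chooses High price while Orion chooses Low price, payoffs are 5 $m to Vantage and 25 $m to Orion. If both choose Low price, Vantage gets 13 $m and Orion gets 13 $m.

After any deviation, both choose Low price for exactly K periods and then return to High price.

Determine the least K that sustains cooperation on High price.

Need Σ_{k=1}^{K} δ^k ≥ (25−18)/(18−13) = 1.4000 at δ = 5/7.
At K = 2 the sum is 1.2245 < 1.4000; at K = 3 it is 1.5889 ≥ 1.4000.
So the minimum punishment length is K = 3.

3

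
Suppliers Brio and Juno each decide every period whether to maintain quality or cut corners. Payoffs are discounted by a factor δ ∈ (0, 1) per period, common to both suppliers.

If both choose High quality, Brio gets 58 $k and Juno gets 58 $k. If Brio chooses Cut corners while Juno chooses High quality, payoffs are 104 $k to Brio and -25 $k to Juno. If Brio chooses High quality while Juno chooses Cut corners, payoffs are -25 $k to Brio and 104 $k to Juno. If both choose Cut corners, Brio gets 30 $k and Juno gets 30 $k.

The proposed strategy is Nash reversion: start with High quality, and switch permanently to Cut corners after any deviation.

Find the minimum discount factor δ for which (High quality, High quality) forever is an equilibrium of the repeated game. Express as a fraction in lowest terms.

23/37

One-period gain from deviating is 104 − 58 = 46. The loss is 58 − 30 = 28 in every subsequent period, with present value 28·δ/(1−δ).
Deviation is unprofitable when 28·δ/(1−δ) ≥ 46, i.e. δ/(1−δ) ≥ 23/14.
Equivalently δ ≥ 46/(46+28) = 23/37.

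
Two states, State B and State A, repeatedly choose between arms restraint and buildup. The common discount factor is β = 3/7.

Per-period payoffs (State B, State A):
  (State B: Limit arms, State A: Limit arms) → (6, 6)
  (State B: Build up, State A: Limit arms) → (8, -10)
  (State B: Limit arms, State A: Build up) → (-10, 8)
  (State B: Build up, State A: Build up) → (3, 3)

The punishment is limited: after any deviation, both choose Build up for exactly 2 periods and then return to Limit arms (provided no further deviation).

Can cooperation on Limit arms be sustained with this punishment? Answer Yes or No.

No

IC: β+…+β^2 ≥ (8−6)/(6−3) = 2/3.
At β = 3/7: partial sum = 0.6122 < 0.6667. Cooperation not sustainable.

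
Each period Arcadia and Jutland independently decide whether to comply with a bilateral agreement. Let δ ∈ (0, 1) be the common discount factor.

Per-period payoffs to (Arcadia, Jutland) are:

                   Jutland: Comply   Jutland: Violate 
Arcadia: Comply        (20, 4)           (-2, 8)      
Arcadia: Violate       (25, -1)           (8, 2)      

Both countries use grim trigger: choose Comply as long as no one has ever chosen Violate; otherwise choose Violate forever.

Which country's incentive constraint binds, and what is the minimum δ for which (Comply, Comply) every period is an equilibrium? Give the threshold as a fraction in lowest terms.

Jutland; δ ≥ 2/3

Arcadia: cooperation gives 20 each period; deviation gives 25 once then 8 forever.
  20/(1−δ) ≥ 25 + 8δ/(1−δ) ⇒ δ ≥ 5/17.
Jutland: cooperation gives 4 each period; deviation gives 8 once then 2 forever.
  δ ≥ 4/6 = 2/3.
Both must hold, so the binding constraint is Jutland's: δ ≥ 2/3.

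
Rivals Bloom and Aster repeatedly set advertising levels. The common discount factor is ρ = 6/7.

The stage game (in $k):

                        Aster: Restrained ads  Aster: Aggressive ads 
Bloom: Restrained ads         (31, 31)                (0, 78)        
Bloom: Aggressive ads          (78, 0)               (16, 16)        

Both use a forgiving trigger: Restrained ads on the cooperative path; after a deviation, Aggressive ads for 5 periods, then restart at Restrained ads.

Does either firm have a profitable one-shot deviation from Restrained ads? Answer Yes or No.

No

Comparing payoff streams over the 6 periods until play realigns: cooperate → 31(1+ρ+…+ρ^5); deviate → 78 + 16(ρ+…+ρ^5).
Cooperation is sustained iff (31−16)(ρ+…+ρ^5) ≥ 78−31.
ρ+…+ρ^5 = 6/7·(1−(6/7)^5)/(1−6/7) = 3.2240, and (78−31)/(31−16) = 3.1333.
3.2240 ≥ 3.1333, so cooperation is sustainable.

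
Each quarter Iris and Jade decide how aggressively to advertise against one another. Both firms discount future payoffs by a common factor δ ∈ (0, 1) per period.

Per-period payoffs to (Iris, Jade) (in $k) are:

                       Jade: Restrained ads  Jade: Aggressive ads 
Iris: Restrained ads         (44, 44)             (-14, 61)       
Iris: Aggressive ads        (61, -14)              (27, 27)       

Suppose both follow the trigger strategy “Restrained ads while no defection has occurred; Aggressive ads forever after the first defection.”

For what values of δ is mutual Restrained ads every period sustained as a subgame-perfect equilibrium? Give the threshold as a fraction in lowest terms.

1/2

One-period gain from deviating is 61 − 44 = 17. The loss is 44 − 27 = 17 in every subsequent period, with present value 17·δ/(1−δ).
Deviation is unprofitable when 17·δ/(1−δ) ≥ 17, i.e. δ/(1−δ) ≥ 1.
Equivalently δ ≥ 17/(17+17) = 1/2.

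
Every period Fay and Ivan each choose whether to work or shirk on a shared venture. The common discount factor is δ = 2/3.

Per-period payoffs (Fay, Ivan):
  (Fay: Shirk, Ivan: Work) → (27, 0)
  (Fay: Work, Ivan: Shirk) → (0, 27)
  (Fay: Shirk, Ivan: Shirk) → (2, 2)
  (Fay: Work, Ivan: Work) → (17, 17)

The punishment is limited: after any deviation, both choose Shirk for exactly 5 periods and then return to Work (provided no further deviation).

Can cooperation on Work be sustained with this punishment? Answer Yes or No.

IC: δ+…+δ^5 ≥ (27−17)/(17−2) = 2/3.
At δ = 2/3: partial sum = 1.7366 ≥ 0.6667. Cooperation sustainable.

Yes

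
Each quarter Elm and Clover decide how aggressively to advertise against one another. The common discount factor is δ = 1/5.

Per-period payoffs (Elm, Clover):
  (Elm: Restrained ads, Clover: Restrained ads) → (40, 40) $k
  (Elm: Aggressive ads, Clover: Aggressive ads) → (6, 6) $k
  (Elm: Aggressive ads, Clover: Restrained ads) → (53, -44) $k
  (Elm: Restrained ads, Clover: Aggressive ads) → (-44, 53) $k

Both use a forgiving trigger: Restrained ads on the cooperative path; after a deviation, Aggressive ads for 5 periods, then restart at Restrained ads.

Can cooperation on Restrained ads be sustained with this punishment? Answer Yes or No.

No

A one-shot deviation gives 53 now, then 6 for 5 periods, then back to 40.
Gain from deviating: (53−40) today; loss: (40−6) in each of the next 5 periods.
No-deviation condition: (40−6)(δ+…+δ^5) ≥ 53−40, i.e. δ+…+δ^5 ≥ 13/34.
At δ = 1/5: δ+…+δ^5 = 0.2499 < 0.3824.
So cooperation is not sustainable.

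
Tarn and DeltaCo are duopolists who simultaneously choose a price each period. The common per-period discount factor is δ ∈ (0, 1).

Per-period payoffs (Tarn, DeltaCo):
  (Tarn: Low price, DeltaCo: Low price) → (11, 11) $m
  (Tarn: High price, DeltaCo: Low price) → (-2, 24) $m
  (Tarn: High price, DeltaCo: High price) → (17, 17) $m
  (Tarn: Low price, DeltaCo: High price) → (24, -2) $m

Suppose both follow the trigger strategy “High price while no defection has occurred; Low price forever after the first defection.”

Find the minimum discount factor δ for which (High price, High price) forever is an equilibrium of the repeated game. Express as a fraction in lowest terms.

7/13

Cooperation forever yields 17 each period: 17/(1−δ).
Deviating yields 24 once, then 11 forever: 24 + 11δ/(1−δ).
No profitable deviation requires 17/(1−δ) ≥ 24 + 11δ/(1−δ).
Multiplying by (1−δ): 17 ≥ 24(1−δ) + 11δ = 24 − 13δ.
So 13δ ≥ 7, i.e. δ ≥ 7/13.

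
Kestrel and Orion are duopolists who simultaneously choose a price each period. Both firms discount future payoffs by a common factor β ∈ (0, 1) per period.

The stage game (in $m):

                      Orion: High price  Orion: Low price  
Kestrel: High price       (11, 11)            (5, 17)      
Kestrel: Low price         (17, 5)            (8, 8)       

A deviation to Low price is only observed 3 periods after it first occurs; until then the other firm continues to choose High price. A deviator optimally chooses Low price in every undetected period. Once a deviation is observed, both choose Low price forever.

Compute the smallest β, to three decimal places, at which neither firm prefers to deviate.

The best deviation is to choose Low price for all 3 undetected periods, earning 17 each, then 8 forever once detected.
Deviation value: 17(1−β^3)/(1−β) + 8β^3/(1−β); cooperation value: 11/(1−β).
IC: 11 ≥ 17(1−β^3) + 8β^3 = 17 − 9β^3.
So β^3 ≥ 6/9 = 2/3, giving β ≥ (2/3)^(1/3) ≈ 0.874.

0.874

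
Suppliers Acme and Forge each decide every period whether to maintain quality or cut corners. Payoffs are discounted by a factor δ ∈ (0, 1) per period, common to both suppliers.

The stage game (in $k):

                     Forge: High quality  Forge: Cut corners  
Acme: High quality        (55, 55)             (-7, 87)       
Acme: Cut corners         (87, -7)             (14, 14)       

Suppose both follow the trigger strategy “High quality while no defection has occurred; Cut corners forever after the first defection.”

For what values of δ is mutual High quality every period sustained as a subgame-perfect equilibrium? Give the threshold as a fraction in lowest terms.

32/73

55/(1−δ) ≥ 87 + 14δ/(1−δ)
55 ≥ 87 − 73δ
δ ≥ 32/73.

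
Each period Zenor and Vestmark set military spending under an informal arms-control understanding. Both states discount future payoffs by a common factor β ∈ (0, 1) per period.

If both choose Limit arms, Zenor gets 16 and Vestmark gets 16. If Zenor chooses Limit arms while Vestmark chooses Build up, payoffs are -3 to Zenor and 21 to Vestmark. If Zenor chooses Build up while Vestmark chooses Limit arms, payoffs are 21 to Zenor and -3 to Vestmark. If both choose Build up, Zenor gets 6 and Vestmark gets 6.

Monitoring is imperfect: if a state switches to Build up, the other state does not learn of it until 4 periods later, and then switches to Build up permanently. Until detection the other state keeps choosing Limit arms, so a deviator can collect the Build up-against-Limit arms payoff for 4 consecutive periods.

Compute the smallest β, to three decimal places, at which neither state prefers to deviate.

A deviator earns 21 for 4 periods, then 6 forever; cooperating earns 16 forever. Multiplying the IC by (1−β):
16 ≥ 21(1−β^4) + 6β^4, so 15·β^4 ≥ 5 and β^4 ≥ 1/3.
β ≥ (1/3)^(1/4) ≈ 0.760.

0.760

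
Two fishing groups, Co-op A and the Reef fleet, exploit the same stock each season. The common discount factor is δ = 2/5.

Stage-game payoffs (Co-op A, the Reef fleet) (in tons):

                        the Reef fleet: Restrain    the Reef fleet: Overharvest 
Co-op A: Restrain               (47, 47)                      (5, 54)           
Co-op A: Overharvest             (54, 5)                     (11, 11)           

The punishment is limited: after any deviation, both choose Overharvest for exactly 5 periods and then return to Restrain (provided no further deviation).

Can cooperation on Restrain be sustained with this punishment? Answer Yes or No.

A one-shot deviation gives 54 now, then 11 for 5 periods, then back to 47.
Gain from deviating: (54−47) today; loss: (47−11) in each of the next 5 periods.
No-deviation condition: (47−11)(δ+…+δ^5) ≥ 54−47, i.e. δ+…+δ^5 ≥ 7/36.
At δ = 2/5: δ+…+δ^5 = 0.6598 ≥ 0.1944.
So cooperation is sustainable.

Yes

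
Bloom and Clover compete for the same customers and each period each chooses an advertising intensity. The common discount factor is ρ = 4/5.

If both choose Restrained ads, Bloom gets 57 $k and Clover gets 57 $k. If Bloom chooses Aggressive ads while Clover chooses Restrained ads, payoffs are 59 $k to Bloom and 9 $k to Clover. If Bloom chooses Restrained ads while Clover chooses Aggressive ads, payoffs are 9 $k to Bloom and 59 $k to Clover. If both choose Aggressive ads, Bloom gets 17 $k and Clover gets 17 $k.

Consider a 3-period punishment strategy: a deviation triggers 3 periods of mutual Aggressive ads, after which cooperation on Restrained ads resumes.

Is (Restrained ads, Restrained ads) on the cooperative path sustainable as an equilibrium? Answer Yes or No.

IC: ρ+…+ρ^3 ≥ (59−57)/(57−17) = 1/20.
At ρ = 4/5: partial sum = 1.9520 ≥ 0.0500. Cooperation sustainable.

Yes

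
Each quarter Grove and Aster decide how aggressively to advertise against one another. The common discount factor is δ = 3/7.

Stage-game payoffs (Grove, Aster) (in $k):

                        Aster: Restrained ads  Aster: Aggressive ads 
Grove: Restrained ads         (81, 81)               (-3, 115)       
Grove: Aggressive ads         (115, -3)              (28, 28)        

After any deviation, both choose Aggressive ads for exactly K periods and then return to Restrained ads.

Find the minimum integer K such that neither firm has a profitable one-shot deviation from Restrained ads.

3

Need Σ_{k=1}^{K} δ^k ≥ (115−81)/(81−28) = 0.6415 at δ = 3/7.
At K = 2 the sum is 0.6122 < 0.6415; at K = 3 it is 0.6910 ≥ 0.6415.
So the minimum punishment length is K = 3.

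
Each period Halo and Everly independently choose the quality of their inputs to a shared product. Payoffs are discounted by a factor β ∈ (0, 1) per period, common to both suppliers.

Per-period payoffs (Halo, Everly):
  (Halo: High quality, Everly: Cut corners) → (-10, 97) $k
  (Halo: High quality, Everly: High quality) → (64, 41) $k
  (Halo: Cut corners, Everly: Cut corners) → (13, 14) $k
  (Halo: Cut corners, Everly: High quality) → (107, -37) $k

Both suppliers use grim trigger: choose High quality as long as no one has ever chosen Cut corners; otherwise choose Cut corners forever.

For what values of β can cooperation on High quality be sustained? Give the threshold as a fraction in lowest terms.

56/83

For Halo: deviation gain 107−64 = 43, per-period punishment loss 64−13 = 51. IC gives β ≥ 43/94.
For Everly: gain 56, loss 27 per period, so β ≥ 56/83.
The tighter constraint is Everly's, so cooperation needs β ≥ 56/83.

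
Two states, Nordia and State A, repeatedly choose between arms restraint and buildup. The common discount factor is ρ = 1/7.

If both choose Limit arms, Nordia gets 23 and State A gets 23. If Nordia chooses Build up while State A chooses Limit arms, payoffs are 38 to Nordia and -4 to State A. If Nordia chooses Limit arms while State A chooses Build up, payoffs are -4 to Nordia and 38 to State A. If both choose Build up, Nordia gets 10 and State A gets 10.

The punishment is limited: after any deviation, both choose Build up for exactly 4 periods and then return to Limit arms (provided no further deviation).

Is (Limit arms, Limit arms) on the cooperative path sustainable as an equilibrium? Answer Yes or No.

IC: ρ+…+ρ^4 ≥ (38−23)/(23−10) = 15/13.
At ρ = 1/7: partial sum = 0.1666 < 1.1538. Cooperation not sustainable.

No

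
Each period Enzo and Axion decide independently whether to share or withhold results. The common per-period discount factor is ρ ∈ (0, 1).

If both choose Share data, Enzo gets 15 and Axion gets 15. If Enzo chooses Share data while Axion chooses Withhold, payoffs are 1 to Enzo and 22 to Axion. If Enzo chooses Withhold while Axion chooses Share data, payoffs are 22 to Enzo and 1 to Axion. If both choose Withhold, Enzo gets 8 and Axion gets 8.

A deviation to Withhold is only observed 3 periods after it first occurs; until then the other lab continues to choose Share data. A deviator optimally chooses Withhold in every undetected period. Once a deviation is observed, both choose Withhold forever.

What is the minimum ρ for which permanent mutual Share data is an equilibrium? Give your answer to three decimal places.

The best deviation is to choose Withhold for all 3 undetected periods, earning 22 each, then 8 forever once detected.
Deviation value: 22(1−ρ^3)/(1−ρ) + 8ρ^3/(1−ρ); cooperation value: 15/(1−ρ).
IC: 15 ≥ 22(1−ρ^3) + 8ρ^3 = 22 − 14ρ^3.
So ρ^3 ≥ 7/14 = 1/2, giving ρ ≥ (1/2)^(1/3) ≈ 0.794.

0.794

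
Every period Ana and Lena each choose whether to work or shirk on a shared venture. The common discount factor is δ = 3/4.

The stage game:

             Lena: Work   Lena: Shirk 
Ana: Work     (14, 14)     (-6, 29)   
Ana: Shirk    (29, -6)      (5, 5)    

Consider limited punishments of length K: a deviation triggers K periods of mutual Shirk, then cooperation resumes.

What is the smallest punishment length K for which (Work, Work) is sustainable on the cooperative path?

3

IC: δ(1−δ^K)/(1−δ) ≥ (29−14)/(14−5) = 5/3.
With δ = 3/4: need 1 − δ^K ≥ 5/3·(1−3/4)/(3/4), i.e. δ^K ≤ 0.4444.
Since (3/4)^2 = 0.5625 and (3/4)^3 = 0.4219, the smallest such K is 3.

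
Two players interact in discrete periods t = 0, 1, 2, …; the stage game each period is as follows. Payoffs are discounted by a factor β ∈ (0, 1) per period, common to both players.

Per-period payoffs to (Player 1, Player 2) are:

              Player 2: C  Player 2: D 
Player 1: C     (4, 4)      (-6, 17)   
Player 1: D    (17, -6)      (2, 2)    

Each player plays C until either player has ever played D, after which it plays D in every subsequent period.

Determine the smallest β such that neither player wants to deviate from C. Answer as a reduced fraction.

13/15

4/(1−β) ≥ 17 + 2β/(1−β)
4 ≥ 17 − 15β
β ≥ 13/15.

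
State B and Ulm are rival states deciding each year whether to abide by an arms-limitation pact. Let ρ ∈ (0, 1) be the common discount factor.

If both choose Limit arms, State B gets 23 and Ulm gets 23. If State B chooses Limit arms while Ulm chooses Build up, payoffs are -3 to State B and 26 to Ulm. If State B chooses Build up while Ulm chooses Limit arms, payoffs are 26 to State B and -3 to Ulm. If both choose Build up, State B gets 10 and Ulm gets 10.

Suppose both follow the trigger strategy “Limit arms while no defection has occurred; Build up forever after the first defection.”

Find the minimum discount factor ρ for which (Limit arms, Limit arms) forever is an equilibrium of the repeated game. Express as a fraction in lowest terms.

Cooperation forever yields 23 each period: 23/(1−ρ).
Deviating yields 26 once, then 10 forever: 26 + 10ρ/(1−ρ).
No profitable deviation requires 23/(1−ρ) ≥ 26 + 10ρ/(1−ρ).
Multiplying by (1−ρ): 23 ≥ 26(1−ρ) + 10ρ = 26 − 16ρ.
So 16ρ ≥ 3, i.e. ρ ≥ 3/16.

3/16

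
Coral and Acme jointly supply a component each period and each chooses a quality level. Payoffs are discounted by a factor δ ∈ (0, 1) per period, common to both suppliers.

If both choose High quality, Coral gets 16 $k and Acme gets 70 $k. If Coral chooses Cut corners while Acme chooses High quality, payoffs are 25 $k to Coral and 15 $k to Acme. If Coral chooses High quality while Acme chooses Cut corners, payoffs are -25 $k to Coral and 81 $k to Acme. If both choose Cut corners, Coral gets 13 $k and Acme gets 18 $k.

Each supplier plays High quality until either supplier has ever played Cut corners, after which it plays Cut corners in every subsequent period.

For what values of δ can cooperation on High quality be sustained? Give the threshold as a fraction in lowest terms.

3/4

Coral's threshold: (25−16)/(25−13) = 3/4.
Acme's threshold: (81−70)/(81−18) = 11/63.
3/4 > 11/63, so Coral binds and δ* = 3/4.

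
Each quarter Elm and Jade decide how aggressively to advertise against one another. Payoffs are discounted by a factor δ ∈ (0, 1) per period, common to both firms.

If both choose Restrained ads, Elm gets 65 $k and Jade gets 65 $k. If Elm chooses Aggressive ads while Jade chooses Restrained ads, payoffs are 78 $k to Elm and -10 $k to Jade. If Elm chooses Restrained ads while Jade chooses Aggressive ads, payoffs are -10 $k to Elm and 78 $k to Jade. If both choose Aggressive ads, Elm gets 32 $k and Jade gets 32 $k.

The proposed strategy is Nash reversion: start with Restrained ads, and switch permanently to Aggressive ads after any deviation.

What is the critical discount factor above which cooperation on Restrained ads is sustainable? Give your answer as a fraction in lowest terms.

One-period gain from deviating is 78 − 65 = 13. The loss is 65 − 32 = 33 in every subsequent period, with present value 33·δ/(1−δ).
Deviation is unprofitable when 33·δ/(1−δ) ≥ 13, i.e. δ/(1−δ) ≥ 13/33.
Equivalently δ ≥ 13/(13+33) = 13/46.

13/46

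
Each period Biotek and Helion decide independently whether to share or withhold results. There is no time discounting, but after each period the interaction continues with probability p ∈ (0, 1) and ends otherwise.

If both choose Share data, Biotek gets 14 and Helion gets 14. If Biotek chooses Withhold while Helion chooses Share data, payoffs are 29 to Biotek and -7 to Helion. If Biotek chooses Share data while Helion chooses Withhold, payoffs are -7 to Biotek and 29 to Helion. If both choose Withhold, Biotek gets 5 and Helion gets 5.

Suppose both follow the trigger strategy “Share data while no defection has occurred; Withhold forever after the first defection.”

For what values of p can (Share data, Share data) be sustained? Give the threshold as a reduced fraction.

With no time discounting, the continuation probability p plays the role of the discount factor.
Grim-trigger IC: 14/(1−p) ≥ 29 + 5p/(1−p) ⇒ p ≥ (29−14)/(29−5) = 5/8.

5/8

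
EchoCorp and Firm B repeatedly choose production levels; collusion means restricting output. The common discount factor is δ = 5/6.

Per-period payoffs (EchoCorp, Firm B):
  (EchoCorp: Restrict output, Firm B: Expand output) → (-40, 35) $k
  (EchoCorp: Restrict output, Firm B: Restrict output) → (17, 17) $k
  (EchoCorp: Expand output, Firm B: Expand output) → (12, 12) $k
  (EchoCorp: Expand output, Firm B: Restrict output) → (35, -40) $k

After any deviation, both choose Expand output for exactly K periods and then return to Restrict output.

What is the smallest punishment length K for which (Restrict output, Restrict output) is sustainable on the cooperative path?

No profitable deviation requires (17−12)(δ+…+δ^K) ≥ 35−17, i.e. δ+…+δ^K ≥ 18/5 ≈ 3.6000.
With δ = 5/6, the partial sums are K=1: 0.8333, K=2: 1.5278, …, K=5: 2.9906, K=6: 3.3255, K=7: 3.6046.
K = 7 is the first length at which the sum reaches 3.6000.

7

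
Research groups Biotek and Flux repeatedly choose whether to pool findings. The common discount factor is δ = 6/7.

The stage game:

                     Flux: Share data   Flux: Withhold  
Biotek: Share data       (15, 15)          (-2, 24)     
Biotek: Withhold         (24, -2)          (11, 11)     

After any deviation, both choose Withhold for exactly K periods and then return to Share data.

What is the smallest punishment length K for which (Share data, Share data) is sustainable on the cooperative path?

4

IC: δ(1−δ^K)/(1−δ) ≥ (24−15)/(15−11) = 9/4.
With δ = 6/7: need 1 − δ^K ≥ 9/4·(1−6/7)/(6/7), i.e. δ^K ≤ 0.6250.
Since (6/7)^3 = 0.6297 and (6/7)^4 = 0.5398, the smallest such K is 4.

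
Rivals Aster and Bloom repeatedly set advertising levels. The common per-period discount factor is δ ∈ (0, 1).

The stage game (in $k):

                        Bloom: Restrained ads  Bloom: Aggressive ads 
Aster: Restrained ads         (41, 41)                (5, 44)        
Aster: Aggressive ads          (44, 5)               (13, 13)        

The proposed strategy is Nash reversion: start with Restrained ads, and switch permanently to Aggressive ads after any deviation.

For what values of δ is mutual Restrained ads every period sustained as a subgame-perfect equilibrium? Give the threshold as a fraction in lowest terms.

One-period gain from deviating is 44 − 41 = 3. The loss is 41 − 13 = 28 in every subsequent period, with present value 28·δ/(1−δ).
Deviation is unprofitable when 28·δ/(1−δ) ≥ 3, i.e. δ/(1−δ) ≥ 3/28.
Equivalently δ ≥ 3/(3+28) = 3/31.

3/31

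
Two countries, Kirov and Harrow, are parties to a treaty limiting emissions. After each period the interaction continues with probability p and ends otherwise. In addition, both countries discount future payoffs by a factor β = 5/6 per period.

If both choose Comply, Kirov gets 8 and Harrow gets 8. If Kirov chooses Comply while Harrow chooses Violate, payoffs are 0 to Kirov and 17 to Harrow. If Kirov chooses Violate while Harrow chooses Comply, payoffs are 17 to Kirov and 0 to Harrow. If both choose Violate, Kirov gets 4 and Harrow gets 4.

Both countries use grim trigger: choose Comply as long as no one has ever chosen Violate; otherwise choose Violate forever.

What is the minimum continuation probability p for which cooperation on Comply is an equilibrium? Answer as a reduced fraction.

54/65

Expected continuation weight on next period's payoff is β·p = 5/6·p, which plays the role of the discount factor.
Cooperation requires 5/6·p ≥ (17−8)/(17−4) = 9/13, hence p ≥ 54/65.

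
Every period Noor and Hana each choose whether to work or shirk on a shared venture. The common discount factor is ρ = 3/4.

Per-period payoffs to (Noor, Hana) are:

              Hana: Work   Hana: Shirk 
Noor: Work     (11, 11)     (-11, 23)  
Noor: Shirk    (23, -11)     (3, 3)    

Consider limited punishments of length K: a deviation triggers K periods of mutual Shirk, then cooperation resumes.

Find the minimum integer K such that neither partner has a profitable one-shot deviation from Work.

3

IC: ρ(1−ρ^K)/(1−ρ) ≥ (23−11)/(11−3) = 3/2.
With ρ = 3/4: need 1 − ρ^K ≥ 3/2·(1−3/4)/(3/4), i.e. ρ^K ≤ 0.5000.
Since (3/4)^2 = 0.5625 and (3/4)^3 = 0.4219, the smallest such K is 3.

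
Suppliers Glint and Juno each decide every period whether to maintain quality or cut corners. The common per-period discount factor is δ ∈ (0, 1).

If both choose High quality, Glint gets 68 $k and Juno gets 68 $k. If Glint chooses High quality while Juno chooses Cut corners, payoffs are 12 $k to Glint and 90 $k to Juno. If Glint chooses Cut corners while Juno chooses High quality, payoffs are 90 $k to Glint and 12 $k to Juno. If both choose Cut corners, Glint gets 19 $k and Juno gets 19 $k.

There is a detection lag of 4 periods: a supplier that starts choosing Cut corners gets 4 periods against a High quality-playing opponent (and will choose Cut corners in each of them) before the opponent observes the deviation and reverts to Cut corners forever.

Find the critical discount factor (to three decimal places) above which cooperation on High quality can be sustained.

0.746

The best deviation is to choose Cut corners for all 4 undetected periods, earning 90 each, then 19 forever once detected.
Deviation value: 90(1−δ^4)/(1−δ) + 19δ^4/(1−δ); cooperation value: 68/(1−δ).
IC: 68 ≥ 90(1−δ^4) + 19δ^4 = 90 − 71δ^4.
So δ^4 ≥ 22/71, giving δ ≥ (22/71)^(1/4) ≈ 0.746.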